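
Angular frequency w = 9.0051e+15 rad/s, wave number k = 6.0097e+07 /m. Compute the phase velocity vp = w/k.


vp = w / k
= 9.0051e+15 / 6.0097e+07
= 1.4984e+08 m/s

1.4984e+08


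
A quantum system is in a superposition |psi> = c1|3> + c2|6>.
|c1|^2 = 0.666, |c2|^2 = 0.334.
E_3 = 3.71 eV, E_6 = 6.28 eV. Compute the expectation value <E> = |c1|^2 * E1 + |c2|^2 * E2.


<E> = |c1|^2 * E1 + |c2|^2 * E2
= 0.666 * 3.71 + 0.334 * 6.28
= 2.4709 + 2.0975
= 4.5684 eV

4.5684


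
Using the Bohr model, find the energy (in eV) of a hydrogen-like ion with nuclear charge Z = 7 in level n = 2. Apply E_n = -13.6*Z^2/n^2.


E_n = -13.6 * Z^2 / n^2
= -13.6 * 7^2 / 2^2
= -13.6 * 49 / 4
= -166.6 eV

-166.6


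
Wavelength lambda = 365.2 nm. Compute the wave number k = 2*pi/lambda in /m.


k = 2 * pi / lambda
= 6.2832 / (365.2e-9)
= 6.2832 / 3.6520e-07
= 1.7205e+07 /m

1.7205e+07


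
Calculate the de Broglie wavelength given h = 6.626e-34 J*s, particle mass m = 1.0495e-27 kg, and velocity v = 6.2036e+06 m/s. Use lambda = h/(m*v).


lambda = h / (m * v)
= 6.626e-34 / (1.0495e-27 * 6.2036e+06)
= 6.626e-34 / 6.5107e-21
= 1.0177e-13 m

1.0177e-13


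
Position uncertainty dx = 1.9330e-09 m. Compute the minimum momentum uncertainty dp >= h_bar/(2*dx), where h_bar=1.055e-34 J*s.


dp = h_bar / (2 * dx)
= 1.055e-34 / (2 * 1.9330e-09)
= 1.055e-34 / 3.8660e-09
= 2.7289e-26 kg*m/s

2.7289e-26


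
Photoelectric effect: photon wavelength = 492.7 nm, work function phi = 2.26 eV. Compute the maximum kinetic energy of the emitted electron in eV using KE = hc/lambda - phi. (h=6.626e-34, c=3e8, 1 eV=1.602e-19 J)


E_photon = hc / lambda
= (6.626e-34)(3e8) / (492.7e-9)
= 4.0345e-19 J
= 2.5184 eV
KE = E_photon - phi
= 2.5184 - 2.26
= 0.2584 eV

0.2584


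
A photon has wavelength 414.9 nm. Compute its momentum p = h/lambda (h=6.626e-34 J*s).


p = h / lambda
= 6.626e-34 / (414.9e-9)
= 6.626e-34 / 4.1490e-07
= 1.5970e-27 kg*m/s

1.5970e-27


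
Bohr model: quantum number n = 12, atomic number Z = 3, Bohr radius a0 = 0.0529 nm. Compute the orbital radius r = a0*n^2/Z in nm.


r = a0 * n^2 / Z
= 0.0529 * 12^2 / 3
= 0.0529 * 144 / 3
= 2.5392 nm

2.5392


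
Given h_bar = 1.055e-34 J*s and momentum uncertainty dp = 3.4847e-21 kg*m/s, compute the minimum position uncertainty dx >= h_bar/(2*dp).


dx = h_bar / (2 * dp)
= 1.055e-34 / (2 * 3.4847e-21)
= 1.055e-34 / 6.9694e-21
= 1.5138e-14 m

1.5138e-14


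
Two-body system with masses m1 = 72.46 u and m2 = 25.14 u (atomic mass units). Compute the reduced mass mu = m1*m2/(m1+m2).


mu = m1 * m2 / (m1 + m2)
= 72.46 * 25.14 / (72.46 + 25.14)
= 1821.6444 / 97.6
= 18.6644 u

18.6644


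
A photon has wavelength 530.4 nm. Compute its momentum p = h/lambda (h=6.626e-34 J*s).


p = h / lambda
= 6.626e-34 / (530.4e-9)
= 6.626e-34 / 5.3040e-07
= 1.2492e-27 kg*m/s

1.2492e-27


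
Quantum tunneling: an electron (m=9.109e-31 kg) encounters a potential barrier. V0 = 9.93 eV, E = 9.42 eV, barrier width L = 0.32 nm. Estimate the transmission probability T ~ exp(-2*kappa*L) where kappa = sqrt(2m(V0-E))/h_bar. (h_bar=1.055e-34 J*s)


V0 - E = 0.51 eV = 8.1702e-20 J
kappa = sqrt(2 * m * (V0-E)) / h_bar
= sqrt(2 * 9.109e-31 * 8.1702e-20) / 1.055e-34
= 3.6569e+09 /m
2*kappa*L = 2 * 3.6569e+09 * 0.32e-9
= 2.3404
T = exp(-2.3404) = 9.628698e-02

9.628698e-02


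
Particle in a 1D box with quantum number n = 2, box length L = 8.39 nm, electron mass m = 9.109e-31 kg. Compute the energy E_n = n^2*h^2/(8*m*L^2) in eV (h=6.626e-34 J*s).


E = n^2 * h^2 / (8 * m * L^2)
= 2^2 * (6.626e-34)^2 / (8 * 9.109e-31 * (8.39e-9)^2)
= 4 * 4.3904e-67 / (8 * 9.109e-31 * 7.0392e-17)
= 3.4236e-21 J
= 0.0214 eV

0.0214


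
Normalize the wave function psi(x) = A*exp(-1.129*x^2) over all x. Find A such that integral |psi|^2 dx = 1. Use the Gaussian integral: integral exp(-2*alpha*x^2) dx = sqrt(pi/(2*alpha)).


integral |psi|^2 dx = A^2 * sqrt(pi/(2*alpha)) = 1
A^2 = sqrt(2*alpha/pi)
= sqrt(2 * 1.129 / pi)
= 0.847788
A = sqrt(0.847788)
= 0.9208

0.9208


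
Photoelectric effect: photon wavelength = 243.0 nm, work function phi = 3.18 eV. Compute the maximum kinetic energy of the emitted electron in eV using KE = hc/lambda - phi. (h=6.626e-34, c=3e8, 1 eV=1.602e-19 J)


E_photon = hc / lambda
= (6.626e-34)(3e8) / (243.0e-9)
= 8.1802e-19 J
= 5.1063 eV
KE = E_photon - phi
= 5.1063 - 3.18
= 1.9263 eV

1.9263


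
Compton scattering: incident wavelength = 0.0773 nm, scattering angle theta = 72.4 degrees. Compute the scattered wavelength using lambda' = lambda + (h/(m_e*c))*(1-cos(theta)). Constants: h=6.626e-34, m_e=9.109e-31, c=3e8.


Compton wavelength: h/(m_e*c) = 2.4247e-12 m
d_lambda = 2.4247e-12 * (1 - cos(72.4 deg))
= 2.4247e-12 * 0.69763
= 1.6915e-12 m = 0.001692 nm
lambda' = 0.0773 + 0.001692
= 0.078992 nm

0.078992


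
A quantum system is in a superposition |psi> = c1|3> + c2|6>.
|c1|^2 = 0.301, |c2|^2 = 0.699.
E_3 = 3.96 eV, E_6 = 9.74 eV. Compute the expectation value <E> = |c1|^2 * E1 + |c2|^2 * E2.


<E> = |c1|^2 * E1 + |c2|^2 * E2
= 0.301 * 3.96 + 0.699 * 9.74
= 1.192 + 6.8083
= 8.0002 eV

8.0002


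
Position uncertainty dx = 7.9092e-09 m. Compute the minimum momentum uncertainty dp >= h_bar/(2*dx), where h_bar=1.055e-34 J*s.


dp = h_bar / (2 * dx)
= 1.055e-34 / (2 * 7.9092e-09)
= 1.055e-34 / 1.5818e-08
= 6.6694e-27 kg*m/s

6.6694e-27


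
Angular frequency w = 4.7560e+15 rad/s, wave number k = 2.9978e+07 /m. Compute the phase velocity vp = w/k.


vp = w / k
= 4.7560e+15 / 2.9978e+07
= 1.5865e+08 m/s

1.5865e+08


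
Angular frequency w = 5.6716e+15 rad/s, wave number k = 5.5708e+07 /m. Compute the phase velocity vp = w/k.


vp = w / k
= 5.6716e+15 / 5.5708e+07
= 1.0181e+08 m/s

1.0181e+08


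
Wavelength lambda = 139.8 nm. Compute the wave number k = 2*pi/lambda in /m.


k = 2 * pi / lambda
= 6.2832 / (139.8e-9)
= 6.2832 / 1.3980e-07
= 4.4944e+07 /m

4.4944e+07


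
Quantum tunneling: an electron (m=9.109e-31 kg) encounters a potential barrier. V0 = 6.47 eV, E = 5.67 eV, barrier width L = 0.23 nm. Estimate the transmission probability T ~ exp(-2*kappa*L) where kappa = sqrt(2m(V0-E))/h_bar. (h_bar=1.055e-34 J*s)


V0 - E = 0.8 eV = 1.2816e-19 J
kappa = sqrt(2 * m * (V0-E)) / h_bar
= sqrt(2 * 9.109e-31 * 1.2816e-19) / 1.055e-34
= 4.5801e+09 /m
2*kappa*L = 2 * 4.5801e+09 * 0.23e-9
= 2.1068
T = exp(-2.1068) = 1.216214e-01

1.216214e-01


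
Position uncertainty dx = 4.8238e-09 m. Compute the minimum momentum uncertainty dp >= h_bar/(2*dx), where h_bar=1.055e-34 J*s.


dp = h_bar / (2 * dx)
= 1.055e-34 / (2 * 4.8238e-09)
= 1.055e-34 / 9.6476e-09
= 1.0935e-26 kg*m/s

1.0935e-26


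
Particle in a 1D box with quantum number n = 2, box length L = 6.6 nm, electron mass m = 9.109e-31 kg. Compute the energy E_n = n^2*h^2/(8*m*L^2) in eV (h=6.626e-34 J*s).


E = n^2 * h^2 / (8 * m * L^2)
= 2^2 * (6.626e-34)^2 / (8 * 9.109e-31 * (6.6e-9)^2)
= 4 * 4.3904e-67 / (8 * 9.109e-31 * 4.3560e-17)
= 5.5324e-21 J
= 0.0345 eV

0.0345


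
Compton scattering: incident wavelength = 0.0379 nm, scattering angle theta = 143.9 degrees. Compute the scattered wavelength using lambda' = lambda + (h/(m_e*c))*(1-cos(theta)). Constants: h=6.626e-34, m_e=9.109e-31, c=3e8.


Compton wavelength: h/(m_e*c) = 2.4247e-12 m
d_lambda = 2.4247e-12 * (1 - cos(143.9 deg))
= 2.4247e-12 * 1.80799
= 4.3838e-12 m = 0.004384 nm
lambda' = 0.0379 + 0.004384
= 0.042284 nm

0.042284


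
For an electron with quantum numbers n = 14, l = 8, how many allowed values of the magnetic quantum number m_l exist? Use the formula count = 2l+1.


m_l ranges from -l to +l in integer steps
So m_l goes from -8 to +8
Count = 2l + 1 = 2*8 + 1
= 17

17


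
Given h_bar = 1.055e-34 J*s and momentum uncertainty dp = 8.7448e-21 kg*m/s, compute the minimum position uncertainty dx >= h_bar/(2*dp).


dx = h_bar / (2 * dp)
= 1.055e-34 / (2 * 8.7448e-21)
= 1.055e-34 / 1.7490e-20
= 6.0322e-15 m

6.0322e-15


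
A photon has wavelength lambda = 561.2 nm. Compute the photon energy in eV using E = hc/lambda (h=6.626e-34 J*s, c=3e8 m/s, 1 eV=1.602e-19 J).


E = hc / lambda
= (6.626e-34)(3e8) / (561.2e-9)
= 1.9878e-25 / 5.6120e-07
= 3.5421e-19 J
Converting to eV: 3.5421e-19 / 1.602e-19
= 2.211 eV

2.211


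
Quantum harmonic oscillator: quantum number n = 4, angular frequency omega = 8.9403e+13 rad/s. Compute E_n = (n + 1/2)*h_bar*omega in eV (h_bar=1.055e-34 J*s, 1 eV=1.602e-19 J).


E = (n + 1/2) * h_bar * omega
= (4 + 0.5) * 1.055e-34 * 8.9403e+13
= 4.5 * 9.4320e-21
= 4.2444e-20 J
= 0.2649 eV

0.2649


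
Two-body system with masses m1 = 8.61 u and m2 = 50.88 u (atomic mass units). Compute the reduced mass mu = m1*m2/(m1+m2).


mu = m1 * m2 / (m1 + m2)
= 8.61 * 50.88 / (8.61 + 50.88)
= 438.0768 / 59.49
= 7.3639 u

7.3639


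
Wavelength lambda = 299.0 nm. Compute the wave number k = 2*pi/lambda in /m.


k = 2 * pi / lambda
= 6.2832 / (299.0e-9)
= 6.2832 / 2.9900e-07
= 2.1014e+07 /m

2.1014e+07


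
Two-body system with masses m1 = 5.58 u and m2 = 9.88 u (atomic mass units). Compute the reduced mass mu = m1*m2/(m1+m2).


mu = m1 * m2 / (m1 + m2)
= 5.58 * 9.88 / (5.58 + 9.88)
= 55.1304 / 15.46
= 3.566 u

3.566


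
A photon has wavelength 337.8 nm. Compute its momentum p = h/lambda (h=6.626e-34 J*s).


p = h / lambda
= 6.626e-34 / (337.8e-9)
= 6.626e-34 / 3.3780e-07
= 1.9615e-27 kg*m/s

1.9615e-27


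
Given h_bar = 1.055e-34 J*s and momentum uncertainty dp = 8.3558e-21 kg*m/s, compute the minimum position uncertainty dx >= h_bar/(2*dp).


dx = h_bar / (2 * dp)
= 1.055e-34 / (2 * 8.3558e-21)
= 1.055e-34 / 1.6712e-20
= 6.3130e-15 m

6.3130e-15


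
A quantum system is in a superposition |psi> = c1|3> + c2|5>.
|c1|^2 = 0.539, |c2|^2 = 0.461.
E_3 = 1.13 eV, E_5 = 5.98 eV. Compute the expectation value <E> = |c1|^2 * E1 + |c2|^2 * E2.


<E> = |c1|^2 * E1 + |c2|^2 * E2
= 0.539 * 1.13 + 0.461 * 5.98
= 0.6091 + 2.7568
= 3.3659 eV

3.3659


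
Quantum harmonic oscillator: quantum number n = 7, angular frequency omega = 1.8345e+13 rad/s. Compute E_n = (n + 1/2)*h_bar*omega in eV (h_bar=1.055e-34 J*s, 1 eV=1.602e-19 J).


E = (n + 1/2) * h_bar * omega
= (7 + 0.5) * 1.055e-34 * 1.8345e+13
= 7.5 * 1.9354e-21
= 1.4515e-20 J
= 0.0906 eV

0.0906


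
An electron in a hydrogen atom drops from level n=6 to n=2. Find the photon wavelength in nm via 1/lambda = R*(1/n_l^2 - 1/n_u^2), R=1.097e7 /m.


1/lambda = R * (1/n_l^2 - 1/n_u^2)
= 1.097e7 * (1/2^2 - 1/6^2)
= 1.097e7 * (0.25 - 0.027778)
= 1.097e7 * 0.222222
= 2.4378e+06 /m
lambda = 1 / 2.4378e+06 = 410.2097 nm

410.2097


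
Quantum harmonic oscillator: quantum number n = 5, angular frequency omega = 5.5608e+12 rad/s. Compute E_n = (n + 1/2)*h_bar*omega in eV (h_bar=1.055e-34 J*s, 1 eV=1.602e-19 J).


E = (n + 1/2) * h_bar * omega
= (5 + 0.5) * 1.055e-34 * 5.5608e+12
= 5.5 * 5.8666e-22
= 3.2267e-21 J
= 0.0201 eV

0.0201


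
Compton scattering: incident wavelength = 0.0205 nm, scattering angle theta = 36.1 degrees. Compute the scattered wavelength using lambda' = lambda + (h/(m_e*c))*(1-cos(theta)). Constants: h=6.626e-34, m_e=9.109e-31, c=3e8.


Compton wavelength: h/(m_e*c) = 2.4247e-12 m
d_lambda = 2.4247e-12 * (1 - cos(36.1 deg))
= 2.4247e-12 * 0.19201
= 4.6557e-13 m = 0.000466 nm
lambda' = 0.0205 + 0.000466
= 0.020966 nm

0.020966


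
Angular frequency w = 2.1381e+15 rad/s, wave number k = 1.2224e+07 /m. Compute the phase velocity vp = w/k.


vp = w / k
= 2.1381e+15 / 1.2224e+07
= 1.7491e+08 m/s

1.7491e+08


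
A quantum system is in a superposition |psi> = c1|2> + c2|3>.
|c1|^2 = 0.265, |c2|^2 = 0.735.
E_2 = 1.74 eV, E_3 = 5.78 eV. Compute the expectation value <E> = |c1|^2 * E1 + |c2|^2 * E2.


<E> = |c1|^2 * E1 + |c2|^2 * E2
= 0.265 * 1.74 + 0.735 * 5.78
= 0.4611 + 4.2483
= 4.7094 eV

4.7094


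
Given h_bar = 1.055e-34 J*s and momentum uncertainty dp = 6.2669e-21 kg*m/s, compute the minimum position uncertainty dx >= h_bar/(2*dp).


dx = h_bar / (2 * dp)
= 1.055e-34 / (2 * 6.2669e-21)
= 1.055e-34 / 1.2534e-20
= 8.4172e-15 m

8.4172e-15


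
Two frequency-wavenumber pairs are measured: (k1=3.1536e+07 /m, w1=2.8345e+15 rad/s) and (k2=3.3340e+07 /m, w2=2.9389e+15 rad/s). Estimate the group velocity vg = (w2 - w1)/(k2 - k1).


vg = (w2 - w1) / (k2 - k1)
= (2.9389e+15 - 2.8345e+15) / (3.3340e+07 - 3.1536e+07)
= 1.0440e+14 / 1.8040e+06
= 5.7871e+07 m/s

5.7871e+07


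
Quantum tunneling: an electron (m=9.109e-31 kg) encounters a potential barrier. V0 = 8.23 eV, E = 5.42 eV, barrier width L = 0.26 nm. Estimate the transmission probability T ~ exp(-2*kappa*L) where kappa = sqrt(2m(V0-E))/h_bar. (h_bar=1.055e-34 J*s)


V0 - E = 2.81 eV = 4.5016e-19 J
kappa = sqrt(2 * m * (V0-E)) / h_bar
= sqrt(2 * 9.109e-31 * 4.5016e-19) / 1.055e-34
= 8.5839e+09 /m
2*kappa*L = 2 * 8.5839e+09 * 0.26e-9
= 4.4636
T = exp(-4.4636) = 1.152077e-02

1.152077e-02


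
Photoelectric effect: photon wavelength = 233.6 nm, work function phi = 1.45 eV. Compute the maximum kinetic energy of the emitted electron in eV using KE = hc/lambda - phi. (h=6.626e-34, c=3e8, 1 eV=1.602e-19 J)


E_photon = hc / lambda
= (6.626e-34)(3e8) / (233.6e-9)
= 8.5094e-19 J
= 5.3117 eV
KE = E_photon - phi
= 5.3117 - 1.45
= 3.8617 eV

3.8617


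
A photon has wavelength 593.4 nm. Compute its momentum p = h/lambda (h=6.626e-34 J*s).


p = h / lambda
= 6.626e-34 / (593.4e-9)
= 6.626e-34 / 5.9340e-07
= 1.1166e-27 kg*m/s

1.1166e-27


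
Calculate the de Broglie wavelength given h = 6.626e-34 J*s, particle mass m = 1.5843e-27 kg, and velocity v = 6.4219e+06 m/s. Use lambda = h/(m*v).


lambda = h / (m * v)
= 6.626e-34 / (1.5843e-27 * 6.4219e+06)
= 6.626e-34 / 1.0174e-20
= 6.5125e-14 m

6.5125e-14


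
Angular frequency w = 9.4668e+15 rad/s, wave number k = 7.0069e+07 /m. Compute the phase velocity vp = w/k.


vp = w / k
= 9.4668e+15 / 7.0069e+07
= 1.3511e+08 m/s

1.3511e+08


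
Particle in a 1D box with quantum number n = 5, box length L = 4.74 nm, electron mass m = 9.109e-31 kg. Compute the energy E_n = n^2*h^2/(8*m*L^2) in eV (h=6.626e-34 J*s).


E = n^2 * h^2 / (8 * m * L^2)
= 5^2 * (6.626e-34)^2 / (8 * 9.109e-31 * (4.74e-9)^2)
= 25 * 4.3904e-67 / (8 * 9.109e-31 * 2.2468e-17)
= 6.7039e-20 J
= 0.4185 eV

0.4185


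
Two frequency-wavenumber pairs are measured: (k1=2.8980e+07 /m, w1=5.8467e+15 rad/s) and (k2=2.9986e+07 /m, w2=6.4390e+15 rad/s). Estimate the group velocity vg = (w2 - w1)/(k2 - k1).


vg = (w2 - w1) / (k2 - k1)
= (6.4390e+15 - 5.8467e+15) / (2.9986e+07 - 2.8980e+07)
= 5.9230e+14 / 1.0060e+06
= 5.8877e+08 m/s

5.8877e+08


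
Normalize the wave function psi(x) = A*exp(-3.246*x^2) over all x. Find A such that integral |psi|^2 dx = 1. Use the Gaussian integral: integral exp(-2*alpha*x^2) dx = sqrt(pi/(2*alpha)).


integral |psi|^2 dx = A^2 * sqrt(pi/(2*alpha)) = 1
A^2 = sqrt(2*alpha/pi)
= sqrt(2 * 3.246 / pi)
= 1.437521
A = sqrt(1.437521)
= 1.199

1.199


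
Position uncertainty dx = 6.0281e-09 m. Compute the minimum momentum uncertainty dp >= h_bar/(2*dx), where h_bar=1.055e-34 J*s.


dp = h_bar / (2 * dx)
= 1.055e-34 / (2 * 6.0281e-09)
= 1.055e-34 / 1.2056e-08
= 8.7507e-27 kg*m/s

8.7507e-27


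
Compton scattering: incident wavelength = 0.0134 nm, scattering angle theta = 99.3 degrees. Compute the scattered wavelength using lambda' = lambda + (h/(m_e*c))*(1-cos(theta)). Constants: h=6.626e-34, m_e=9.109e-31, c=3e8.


Compton wavelength: h/(m_e*c) = 2.4247e-12 m
d_lambda = 2.4247e-12 * (1 - cos(99.3 deg))
= 2.4247e-12 * 1.161604
= 2.8166e-12 m = 0.002817 nm
lambda' = 0.0134 + 0.002817
= 0.016217 nm

0.016217


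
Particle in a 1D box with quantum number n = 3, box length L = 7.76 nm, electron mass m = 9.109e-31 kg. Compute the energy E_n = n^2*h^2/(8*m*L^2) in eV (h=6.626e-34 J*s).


E = n^2 * h^2 / (8 * m * L^2)
= 3^2 * (6.626e-34)^2 / (8 * 9.109e-31 * (7.76e-9)^2)
= 9 * 4.3904e-67 / (8 * 9.109e-31 * 6.0218e-17)
= 9.0045e-21 J
= 0.0562 eV

0.0562


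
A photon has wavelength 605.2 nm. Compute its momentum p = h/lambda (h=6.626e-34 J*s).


p = h / lambda
= 6.626e-34 / (605.2e-9)
= 6.626e-34 / 6.0520e-07
= 1.0948e-27 kg*m/s

1.0948e-27


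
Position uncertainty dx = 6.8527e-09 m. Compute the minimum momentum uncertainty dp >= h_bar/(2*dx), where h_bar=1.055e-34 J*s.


dp = h_bar / (2 * dx)
= 1.055e-34 / (2 * 6.8527e-09)
= 1.055e-34 / 1.3705e-08
= 7.6977e-27 kg*m/s

7.6977e-27


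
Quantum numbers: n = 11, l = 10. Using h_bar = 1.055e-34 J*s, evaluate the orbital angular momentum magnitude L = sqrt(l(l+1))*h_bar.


L = sqrt(l*(l+1)) * h_bar
= sqrt(10 * 11) * 1.055e-34
= sqrt(110) * 1.055e-34
= 10.4881 * 1.055e-34
= 1.1065e-33 J*s

1.1065e-33


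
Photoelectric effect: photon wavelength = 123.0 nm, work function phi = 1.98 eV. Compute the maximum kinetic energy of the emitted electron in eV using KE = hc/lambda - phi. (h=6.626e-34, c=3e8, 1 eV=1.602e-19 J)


E_photon = hc / lambda
= (6.626e-34)(3e8) / (123.0e-9)
= 1.6161e-18 J
= 10.088 eV
KE = E_photon - phi
= 10.088 - 1.98
= 8.108 eV

8.108


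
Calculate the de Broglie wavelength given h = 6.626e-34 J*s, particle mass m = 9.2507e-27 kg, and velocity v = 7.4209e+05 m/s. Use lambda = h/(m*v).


lambda = h / (m * v)
= 6.626e-34 / (9.2507e-27 * 7.4209e+05)
= 6.626e-34 / 6.8649e-21
= 9.6521e-14 m

9.6521e-14


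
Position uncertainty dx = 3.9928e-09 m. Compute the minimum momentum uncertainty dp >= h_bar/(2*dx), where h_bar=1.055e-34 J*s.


dp = h_bar / (2 * dx)
= 1.055e-34 / (2 * 3.9928e-09)
= 1.055e-34 / 7.9856e-09
= 1.3211e-26 kg*m/s

1.3211e-26


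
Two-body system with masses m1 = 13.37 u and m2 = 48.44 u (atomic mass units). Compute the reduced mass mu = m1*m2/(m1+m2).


mu = m1 * m2 / (m1 + m2)
= 13.37 * 48.44 / (13.37 + 48.44)
= 647.6428 / 61.81
= 10.478 u

10.478


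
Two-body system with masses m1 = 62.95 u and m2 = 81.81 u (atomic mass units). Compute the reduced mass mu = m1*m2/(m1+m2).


mu = m1 * m2 / (m1 + m2)
= 62.95 * 81.81 / (62.95 + 81.81)
= 5149.9395 / 144.76
= 35.5757 u

35.5757


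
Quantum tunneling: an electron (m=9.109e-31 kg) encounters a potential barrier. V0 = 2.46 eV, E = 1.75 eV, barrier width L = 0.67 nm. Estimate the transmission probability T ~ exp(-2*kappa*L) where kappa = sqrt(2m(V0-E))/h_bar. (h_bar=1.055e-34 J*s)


V0 - E = 0.71 eV = 1.1374e-19 J
kappa = sqrt(2 * m * (V0-E)) / h_bar
= sqrt(2 * 9.109e-31 * 1.1374e-19) / 1.055e-34
= 4.3148e+09 /m
2*kappa*L = 2 * 4.3148e+09 * 0.67e-9
= 5.7818
T = exp(-5.7818) = 3.083159e-03

3.083159e-03


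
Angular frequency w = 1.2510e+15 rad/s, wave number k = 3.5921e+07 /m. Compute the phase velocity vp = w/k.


vp = w / k
= 1.2510e+15 / 3.5921e+07
= 3.4826e+07 m/s

3.4826e+07


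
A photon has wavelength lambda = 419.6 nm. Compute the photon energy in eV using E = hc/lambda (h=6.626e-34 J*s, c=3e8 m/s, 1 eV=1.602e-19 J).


E = hc / lambda
= (6.626e-34)(3e8) / (419.6e-9)
= 1.9878e-25 / 4.1960e-07
= 4.7374e-19 J
Converting to eV: 4.7374e-19 / 1.602e-19
= 2.9572 eV

2.9572


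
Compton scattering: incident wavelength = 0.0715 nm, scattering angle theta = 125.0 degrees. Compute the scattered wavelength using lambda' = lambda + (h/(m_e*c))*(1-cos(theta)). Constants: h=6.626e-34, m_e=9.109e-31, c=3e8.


Compton wavelength: h/(m_e*c) = 2.4247e-12 m
d_lambda = 2.4247e-12 * (1 - cos(125.0 deg))
= 2.4247e-12 * 1.573576
= 3.8155e-12 m = 0.003815 nm
lambda' = 0.0715 + 0.003815
= 0.075315 nm

0.075315


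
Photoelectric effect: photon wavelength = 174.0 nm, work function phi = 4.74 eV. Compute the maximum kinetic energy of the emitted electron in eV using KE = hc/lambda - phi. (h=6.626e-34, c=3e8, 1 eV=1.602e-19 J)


E_photon = hc / lambda
= (6.626e-34)(3e8) / (174.0e-9)
= 1.1424e-18 J
= 7.1312 eV
KE = E_photon - phi
= 7.1312 - 4.74
= 2.3912 eV

2.3912


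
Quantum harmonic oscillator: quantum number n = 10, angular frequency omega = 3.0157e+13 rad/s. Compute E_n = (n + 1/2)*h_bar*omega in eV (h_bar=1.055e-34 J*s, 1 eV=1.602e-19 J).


E = (n + 1/2) * h_bar * omega
= (10 + 0.5) * 1.055e-34 * 3.0157e+13
= 10.5 * 3.1816e-21
= 3.3406e-20 J
= 0.2085 eV

0.2085


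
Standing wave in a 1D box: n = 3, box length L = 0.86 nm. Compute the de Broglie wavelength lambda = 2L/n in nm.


lambda = 2L / n
= 2 * 0.86 / 3
= 1.72 / 3
= 0.5733 nm

0.5733


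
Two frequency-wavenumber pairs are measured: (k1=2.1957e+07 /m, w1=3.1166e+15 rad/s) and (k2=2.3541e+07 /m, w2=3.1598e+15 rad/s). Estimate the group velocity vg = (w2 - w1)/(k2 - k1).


vg = (w2 - w1) / (k2 - k1)
= (3.1598e+15 - 3.1166e+15) / (2.3541e+07 - 2.1957e+07)
= 4.3200e+13 / 1.5840e+06
= 2.7273e+07 m/s

2.7273e+07


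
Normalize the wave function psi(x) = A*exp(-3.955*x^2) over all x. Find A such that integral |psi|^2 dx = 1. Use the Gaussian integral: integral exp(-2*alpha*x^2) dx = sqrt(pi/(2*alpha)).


integral |psi|^2 dx = A^2 * sqrt(pi/(2*alpha)) = 1
A^2 = sqrt(2*alpha/pi)
= sqrt(2 * 3.955 / pi)
= 1.586768
A = sqrt(1.586768)
= 1.2597

1.2597


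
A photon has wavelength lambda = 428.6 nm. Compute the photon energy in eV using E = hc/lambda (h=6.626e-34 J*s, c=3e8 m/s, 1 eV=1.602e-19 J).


E = hc / lambda
= (6.626e-34)(3e8) / (428.6e-9)
= 1.9878e-25 / 4.2860e-07
= 4.6379e-19 J
Converting to eV: 4.6379e-19 / 1.602e-19
= 2.8951 eV

2.8951


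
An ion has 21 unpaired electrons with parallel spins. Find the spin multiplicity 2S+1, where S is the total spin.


Total spin S = N * (1/2) = 21 * 0.5 = 10.5
Spin multiplicity = 2S + 1
= 2 * 10.5 + 1
= 22

22


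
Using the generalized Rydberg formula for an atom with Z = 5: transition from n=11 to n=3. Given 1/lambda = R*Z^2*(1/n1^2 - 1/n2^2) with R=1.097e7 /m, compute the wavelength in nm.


1/lambda = R * Z^2 * (1/n1^2 - 1/n2^2)
= 1.097e7 * 5^2 * (1/3^2 - 1/11^2)
= 1.097e7 * 25 * (0.111111 - 0.008264)
= 2.8206e+07 /m
lambda = 1 / 2.8206e+07
= 35.4538 nm

35.4538


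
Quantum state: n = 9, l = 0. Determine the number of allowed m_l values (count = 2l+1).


m_l ranges from -l to +l in integer steps
So m_l goes from -0 to +0
Count = 2l + 1 = 2*0 + 1
= 1

1


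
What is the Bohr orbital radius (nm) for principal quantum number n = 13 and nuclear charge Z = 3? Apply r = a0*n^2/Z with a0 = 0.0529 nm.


r = a0 * n^2 / Z
= 0.0529 * 13^2 / 3
= 0.0529 * 169 / 3
= 2.98 nm

2.98


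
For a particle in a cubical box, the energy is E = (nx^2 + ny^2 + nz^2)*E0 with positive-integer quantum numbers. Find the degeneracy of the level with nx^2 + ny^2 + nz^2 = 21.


Enumerate all (nx, ny, nz) with nx^2 + ny^2 + nz^2 = 21:
(1,2,4)
(1,4,2)
(2,1,4)
(2,4,1)
(4,1,2)
(4,2,1)
Total degeneracy = 6

6


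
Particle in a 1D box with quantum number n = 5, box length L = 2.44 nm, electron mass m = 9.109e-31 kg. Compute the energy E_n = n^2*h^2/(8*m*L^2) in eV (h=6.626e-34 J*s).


E = n^2 * h^2 / (8 * m * L^2)
= 5^2 * (6.626e-34)^2 / (8 * 9.109e-31 * (2.44e-9)^2)
= 25 * 4.3904e-67 / (8 * 9.109e-31 * 5.9536e-18)
= 2.5299e-19 J
= 1.5792 eV

1.5792


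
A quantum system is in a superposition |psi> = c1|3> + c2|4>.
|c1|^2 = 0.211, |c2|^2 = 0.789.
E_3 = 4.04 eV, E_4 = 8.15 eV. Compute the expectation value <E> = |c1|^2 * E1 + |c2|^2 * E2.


<E> = |c1|^2 * E1 + |c2|^2 * E2
= 0.211 * 4.04 + 0.789 * 8.15
= 0.8524 + 6.4304
= 7.2828 eV

7.2828


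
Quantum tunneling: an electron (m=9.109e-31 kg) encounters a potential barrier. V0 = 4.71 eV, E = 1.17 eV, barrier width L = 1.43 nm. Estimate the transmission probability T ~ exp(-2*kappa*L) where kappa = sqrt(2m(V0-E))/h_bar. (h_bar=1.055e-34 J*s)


V0 - E = 3.54 eV = 5.6711e-19 J
kappa = sqrt(2 * m * (V0-E)) / h_bar
= sqrt(2 * 9.109e-31 * 5.6711e-19) / 1.055e-34
= 9.6345e+09 /m
2*kappa*L = 2 * 9.6345e+09 * 1.43e-9
= 27.5548
T = exp(-27.5548) = 1.079232e-12

1.079232e-12


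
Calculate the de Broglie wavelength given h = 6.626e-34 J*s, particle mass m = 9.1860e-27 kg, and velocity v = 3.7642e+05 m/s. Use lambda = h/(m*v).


lambda = h / (m * v)
= 6.626e-34 / (9.1860e-27 * 3.7642e+05)
= 6.626e-34 / 3.4578e-21
= 1.9163e-13 m

1.9163e-13


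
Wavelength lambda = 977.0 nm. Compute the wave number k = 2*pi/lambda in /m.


k = 2 * pi / lambda
= 6.2832 / (977.0e-9)
= 6.2832 / 9.7700e-07
= 6.4311e+06 /m

6.4311e+06


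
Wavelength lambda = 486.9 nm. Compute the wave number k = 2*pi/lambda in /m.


k = 2 * pi / lambda
= 6.2832 / (486.9e-9)
= 6.2832 / 4.8690e-07
= 1.2904e+07 /m

1.2904e+07


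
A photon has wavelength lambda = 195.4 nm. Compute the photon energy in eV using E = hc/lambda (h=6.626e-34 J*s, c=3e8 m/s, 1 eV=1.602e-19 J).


E = hc / lambda
= (6.626e-34)(3e8) / (195.4e-9)
= 1.9878e-25 / 1.9540e-07
= 1.0173e-18 J
Converting to eV: 1.0173e-18 / 1.602e-19
= 6.3502 eV

6.3502


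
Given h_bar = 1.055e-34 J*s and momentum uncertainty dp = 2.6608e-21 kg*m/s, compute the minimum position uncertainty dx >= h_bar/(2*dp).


dx = h_bar / (2 * dp)
= 1.055e-34 / (2 * 2.6608e-21)
= 1.055e-34 / 5.3216e-21
= 1.9825e-14 m

1.9825e-14


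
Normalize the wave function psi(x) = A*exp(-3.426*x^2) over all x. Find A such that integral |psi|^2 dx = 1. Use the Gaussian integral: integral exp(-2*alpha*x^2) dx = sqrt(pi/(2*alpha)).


integral |psi|^2 dx = A^2 * sqrt(pi/(2*alpha)) = 1
A^2 = sqrt(2*alpha/pi)
= sqrt(2 * 3.426 / pi)
= 1.476841
A = sqrt(1.476841)
= 1.2153

1.2153


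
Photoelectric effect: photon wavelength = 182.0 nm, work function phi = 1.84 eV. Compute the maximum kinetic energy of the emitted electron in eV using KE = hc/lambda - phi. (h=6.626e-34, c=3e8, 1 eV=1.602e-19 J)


E_photon = hc / lambda
= (6.626e-34)(3e8) / (182.0e-9)
= 1.0922e-18 J
= 6.8177 eV
KE = E_photon - phi
= 6.8177 - 1.84
= 4.9777 eV

4.9777


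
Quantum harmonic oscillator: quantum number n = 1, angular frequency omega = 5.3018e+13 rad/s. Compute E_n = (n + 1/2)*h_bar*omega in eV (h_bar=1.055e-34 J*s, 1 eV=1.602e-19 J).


E = (n + 1/2) * h_bar * omega
= (1 + 0.5) * 1.055e-34 * 5.3018e+13
= 1.5 * 5.5934e-21
= 8.3901e-21 J
= 0.0524 eV

0.0524


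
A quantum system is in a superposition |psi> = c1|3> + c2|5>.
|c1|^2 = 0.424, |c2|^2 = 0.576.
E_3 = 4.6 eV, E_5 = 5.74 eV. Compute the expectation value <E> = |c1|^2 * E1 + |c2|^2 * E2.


<E> = |c1|^2 * E1 + |c2|^2 * E2
= 0.424 * 4.6 + 0.576 * 5.74
= 1.9504 + 3.3062
= 5.2566 eV

5.2566


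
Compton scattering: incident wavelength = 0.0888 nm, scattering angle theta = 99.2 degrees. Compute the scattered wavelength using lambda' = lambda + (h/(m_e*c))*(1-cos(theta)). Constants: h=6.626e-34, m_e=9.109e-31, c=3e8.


Compton wavelength: h/(m_e*c) = 2.4247e-12 m
d_lambda = 2.4247e-12 * (1 - cos(99.2 deg))
= 2.4247e-12 * 1.159881
= 2.8124e-12 m = 0.002812 nm
lambda' = 0.0888 + 0.002812
= 0.091612 nm

0.091612


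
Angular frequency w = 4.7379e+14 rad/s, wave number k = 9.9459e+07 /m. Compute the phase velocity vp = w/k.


vp = w / k
= 4.7379e+14 / 9.9459e+07
= 4.7637e+06 m/s

4.7637e+06


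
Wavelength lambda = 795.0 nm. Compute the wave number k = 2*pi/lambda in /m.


k = 2 * pi / lambda
= 6.2832 / (795.0e-9)
= 6.2832 / 7.9500e-07
= 7.9034e+06 /m

7.9034e+06


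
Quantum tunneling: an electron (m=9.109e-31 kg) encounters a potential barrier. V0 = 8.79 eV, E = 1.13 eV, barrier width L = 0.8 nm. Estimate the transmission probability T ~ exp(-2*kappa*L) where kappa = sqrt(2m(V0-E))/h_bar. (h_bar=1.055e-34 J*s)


V0 - E = 7.66 eV = 1.2271e-18 J
kappa = sqrt(2 * m * (V0-E)) / h_bar
= sqrt(2 * 9.109e-31 * 1.2271e-18) / 1.055e-34
= 1.4172e+10 /m
2*kappa*L = 2 * 1.4172e+10 * 0.8e-9
= 22.6758
T = exp(-22.6758) = 1.419074e-10

1.419074e-10


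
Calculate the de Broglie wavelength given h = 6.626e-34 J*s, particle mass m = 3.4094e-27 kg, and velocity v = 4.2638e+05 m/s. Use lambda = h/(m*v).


lambda = h / (m * v)
= 6.626e-34 / (3.4094e-27 * 4.2638e+05)
= 6.626e-34 / 1.4537e-21
= 4.5580e-13 m

4.5580e-13


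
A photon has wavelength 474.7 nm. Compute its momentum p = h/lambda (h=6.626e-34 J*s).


p = h / lambda
= 6.626e-34 / (474.7e-9)
= 6.626e-34 / 4.7470e-07
= 1.3958e-27 kg*m/s

1.3958e-27


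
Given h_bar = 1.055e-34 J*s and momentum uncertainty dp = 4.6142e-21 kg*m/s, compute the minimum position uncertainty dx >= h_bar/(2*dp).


dx = h_bar / (2 * dp)
= 1.055e-34 / (2 * 4.6142e-21)
= 1.055e-34 / 9.2284e-21
= 1.1432e-14 m

1.1432e-14


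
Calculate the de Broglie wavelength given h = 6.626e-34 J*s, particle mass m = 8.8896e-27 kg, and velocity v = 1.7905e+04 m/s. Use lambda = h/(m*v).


lambda = h / (m * v)
= 6.626e-34 / (8.8896e-27 * 1.7905e+04)
= 6.626e-34 / 1.5917e-22
= 4.1629e-12 m

4.1629e-12


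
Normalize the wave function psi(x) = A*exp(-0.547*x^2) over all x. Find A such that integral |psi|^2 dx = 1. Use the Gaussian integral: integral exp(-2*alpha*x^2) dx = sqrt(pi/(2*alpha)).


integral |psi|^2 dx = A^2 * sqrt(pi/(2*alpha)) = 1
A^2 = sqrt(2*alpha/pi)
= sqrt(2 * 0.547 / pi)
= 0.590111
A = sqrt(0.590111)
= 0.7682

0.7682


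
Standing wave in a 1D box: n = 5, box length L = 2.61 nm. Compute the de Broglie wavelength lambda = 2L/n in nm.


lambda = 2L / n
= 2 * 2.61 / 5
= 5.22 / 5
= 1.044 nm

1.044


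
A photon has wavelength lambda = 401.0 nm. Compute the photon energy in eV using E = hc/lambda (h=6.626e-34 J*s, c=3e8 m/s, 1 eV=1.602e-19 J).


E = hc / lambda
= (6.626e-34)(3e8) / (401.0e-9)
= 1.9878e-25 / 4.0100e-07
= 4.9571e-19 J
Converting to eV: 4.9571e-19 / 1.602e-19
= 3.0943 eV

3.0943


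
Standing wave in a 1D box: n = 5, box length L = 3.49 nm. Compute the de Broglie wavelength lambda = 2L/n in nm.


lambda = 2L / n
= 2 * 3.49 / 5
= 6.98 / 5
= 1.396 nm

1.396


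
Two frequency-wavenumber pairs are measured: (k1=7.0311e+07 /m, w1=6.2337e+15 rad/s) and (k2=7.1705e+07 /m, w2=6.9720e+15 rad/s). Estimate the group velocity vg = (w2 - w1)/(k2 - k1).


vg = (w2 - w1) / (k2 - k1)
= (6.9720e+15 - 6.2337e+15) / (7.1705e+07 - 7.0311e+07)
= 7.3830e+14 / 1.3940e+06
= 5.2963e+08 m/s

5.2963e+08


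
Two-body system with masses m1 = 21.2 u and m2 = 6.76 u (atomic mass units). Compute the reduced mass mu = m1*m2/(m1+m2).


mu = m1 * m2 / (m1 + m2)
= 21.2 * 6.76 / (21.2 + 6.76)
= 143.312 / 27.96
= 5.1256 u

5.1256


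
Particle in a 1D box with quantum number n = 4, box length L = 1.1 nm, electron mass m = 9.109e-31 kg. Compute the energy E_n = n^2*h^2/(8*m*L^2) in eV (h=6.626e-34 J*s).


E = n^2 * h^2 / (8 * m * L^2)
= 4^2 * (6.626e-34)^2 / (8 * 9.109e-31 * (1.1e-9)^2)
= 16 * 4.3904e-67 / (8 * 9.109e-31 * 1.2100e-18)
= 7.9667e-19 J
= 4.973 eV

4.973


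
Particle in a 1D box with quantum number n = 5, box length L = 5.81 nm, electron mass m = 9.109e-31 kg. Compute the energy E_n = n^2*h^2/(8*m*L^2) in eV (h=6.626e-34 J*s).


E = n^2 * h^2 / (8 * m * L^2)
= 5^2 * (6.626e-34)^2 / (8 * 9.109e-31 * (5.81e-9)^2)
= 25 * 4.3904e-67 / (8 * 9.109e-31 * 3.3756e-17)
= 4.4620e-20 J
= 0.2785 eV

0.2785


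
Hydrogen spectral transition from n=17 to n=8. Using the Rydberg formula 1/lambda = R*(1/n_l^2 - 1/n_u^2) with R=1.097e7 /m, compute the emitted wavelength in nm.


1/lambda = R * (1/n_l^2 - 1/n_u^2)
= 1.097e7 * (1/8^2 - 1/17^2)
= 1.097e7 * (0.015625 - 0.00346)
= 1.097e7 * 0.012165
= 1.3345e+05 /m
lambda = 1 / 1.3345e+05 = 7493.5683 nm

7493.5683


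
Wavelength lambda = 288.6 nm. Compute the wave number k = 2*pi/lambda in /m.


k = 2 * pi / lambda
= 6.2832 / (288.6e-9)
= 6.2832 / 2.8860e-07
= 2.1771e+07 /m

2.1771e+07


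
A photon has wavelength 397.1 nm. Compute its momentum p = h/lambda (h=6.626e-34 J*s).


p = h / lambda
= 6.626e-34 / (397.1e-9)
= 6.626e-34 / 3.9710e-07
= 1.6686e-27 kg*m/s

1.6686e-27


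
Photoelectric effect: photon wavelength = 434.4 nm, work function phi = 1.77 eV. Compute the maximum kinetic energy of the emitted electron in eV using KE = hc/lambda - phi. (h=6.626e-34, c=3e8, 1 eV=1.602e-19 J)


E_photon = hc / lambda
= (6.626e-34)(3e8) / (434.4e-9)
= 4.5760e-19 J
= 2.8564 eV
KE = E_photon - phi
= 2.8564 - 1.77
= 1.0864 eV

1.0864


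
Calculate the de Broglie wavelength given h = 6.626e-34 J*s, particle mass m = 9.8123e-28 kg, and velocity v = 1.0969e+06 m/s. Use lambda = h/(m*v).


lambda = h / (m * v)
= 6.626e-34 / (9.8123e-28 * 1.0969e+06)
= 6.626e-34 / 1.0763e-21
= 6.1562e-13 m

6.1562e-13


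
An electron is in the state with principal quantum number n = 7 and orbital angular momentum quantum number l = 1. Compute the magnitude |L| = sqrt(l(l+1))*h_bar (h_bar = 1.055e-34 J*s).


L = sqrt(l*(l+1)) * h_bar
= sqrt(1 * 2) * 1.055e-34
= sqrt(2) * 1.055e-34
= 1.4142 * 1.055e-34
= 1.4920e-34 J*s

1.4920e-34


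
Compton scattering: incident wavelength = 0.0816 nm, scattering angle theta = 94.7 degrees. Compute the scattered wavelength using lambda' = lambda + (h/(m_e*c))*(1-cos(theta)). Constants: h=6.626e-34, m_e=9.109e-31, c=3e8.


Compton wavelength: h/(m_e*c) = 2.4247e-12 m
d_lambda = 2.4247e-12 * (1 - cos(94.7 deg))
= 2.4247e-12 * 1.081939
= 2.6234e-12 m = 0.002623 nm
lambda' = 0.0816 + 0.002623
= 0.084223 nm

0.084223


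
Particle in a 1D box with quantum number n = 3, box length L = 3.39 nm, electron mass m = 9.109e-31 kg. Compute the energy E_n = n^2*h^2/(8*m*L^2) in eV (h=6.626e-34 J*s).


E = n^2 * h^2 / (8 * m * L^2)
= 3^2 * (6.626e-34)^2 / (8 * 9.109e-31 * (3.39e-9)^2)
= 9 * 4.3904e-67 / (8 * 9.109e-31 * 1.1492e-17)
= 4.7183e-20 J
= 0.2945 eV

0.2945


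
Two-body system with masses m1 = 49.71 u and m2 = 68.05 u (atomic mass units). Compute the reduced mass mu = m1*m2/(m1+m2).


mu = m1 * m2 / (m1 + m2)
= 49.71 * 68.05 / (49.71 + 68.05)
= 3382.7655 / 117.76
= 28.7259 u

28.7259


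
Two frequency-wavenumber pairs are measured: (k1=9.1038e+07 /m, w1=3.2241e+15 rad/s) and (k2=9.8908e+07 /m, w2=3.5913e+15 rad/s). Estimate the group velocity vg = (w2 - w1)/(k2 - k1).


vg = (w2 - w1) / (k2 - k1)
= (3.5913e+15 - 3.2241e+15) / (9.8908e+07 - 9.1038e+07)
= 3.6720e+14 / 7.8700e+06
= 4.6658e+07 m/s

4.6658e+07


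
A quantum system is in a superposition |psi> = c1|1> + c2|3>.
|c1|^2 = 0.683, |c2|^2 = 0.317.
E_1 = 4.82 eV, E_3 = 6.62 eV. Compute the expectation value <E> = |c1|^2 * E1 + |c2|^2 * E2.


<E> = |c1|^2 * E1 + |c2|^2 * E2
= 0.683 * 4.82 + 0.317 * 6.62
= 3.2921 + 2.0985
= 5.3906 eV

5.3906


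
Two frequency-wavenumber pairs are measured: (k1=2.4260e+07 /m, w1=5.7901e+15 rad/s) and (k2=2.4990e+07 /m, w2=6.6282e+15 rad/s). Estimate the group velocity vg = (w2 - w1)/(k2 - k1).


vg = (w2 - w1) / (k2 - k1)
= (6.6282e+15 - 5.7901e+15) / (2.4990e+07 - 2.4260e+07)
= 8.3810e+14 / 7.3000e+05
= 1.1481e+09 m/s

1.1481e+09


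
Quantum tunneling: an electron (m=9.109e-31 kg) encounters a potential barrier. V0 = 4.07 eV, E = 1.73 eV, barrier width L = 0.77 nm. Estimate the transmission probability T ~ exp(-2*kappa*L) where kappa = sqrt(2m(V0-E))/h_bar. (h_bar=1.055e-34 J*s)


V0 - E = 2.34 eV = 3.7487e-19 J
kappa = sqrt(2 * m * (V0-E)) / h_bar
= sqrt(2 * 9.109e-31 * 3.7487e-19) / 1.055e-34
= 7.8332e+09 /m
2*kappa*L = 2 * 7.8332e+09 * 0.77e-9
= 12.0631
T = exp(-12.0631) = 5.768673e-06

5.768673e-06


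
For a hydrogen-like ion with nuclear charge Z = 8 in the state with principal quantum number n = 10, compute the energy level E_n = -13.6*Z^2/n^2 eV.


E_n = -13.6 * Z^2 / n^2
= -13.6 * 8^2 / 10^2
= -13.6 * 64 / 100
= -8.704 eV

-8.704


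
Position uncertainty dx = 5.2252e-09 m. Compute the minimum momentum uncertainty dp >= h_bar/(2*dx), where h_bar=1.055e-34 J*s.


dp = h_bar / (2 * dx)
= 1.055e-34 / (2 * 5.2252e-09)
= 1.055e-34 / 1.0450e-08
= 1.0095e-26 kg*m/s

1.0095e-26


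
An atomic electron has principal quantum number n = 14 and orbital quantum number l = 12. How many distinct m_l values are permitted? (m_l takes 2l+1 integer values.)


m_l ranges from -l to +l in integer steps
So m_l goes from -12 to +12
Count = 2l + 1 = 2*12 + 1
= 25

25


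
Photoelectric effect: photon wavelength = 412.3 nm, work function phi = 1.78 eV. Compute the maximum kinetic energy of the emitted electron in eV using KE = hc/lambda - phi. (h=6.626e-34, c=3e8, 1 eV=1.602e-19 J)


E_photon = hc / lambda
= (6.626e-34)(3e8) / (412.3e-9)
= 4.8212e-19 J
= 3.0095 eV
KE = E_photon - phi
= 3.0095 - 1.78
= 1.2295 eV

1.2295


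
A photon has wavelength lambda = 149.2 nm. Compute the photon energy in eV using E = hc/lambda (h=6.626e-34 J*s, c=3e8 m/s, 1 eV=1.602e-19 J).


E = hc / lambda
= (6.626e-34)(3e8) / (149.2e-9)
= 1.9878e-25 / 1.4920e-07
= 1.3323e-18 J
Converting to eV: 1.3323e-18 / 1.602e-19
= 8.3165 eV

8.3165


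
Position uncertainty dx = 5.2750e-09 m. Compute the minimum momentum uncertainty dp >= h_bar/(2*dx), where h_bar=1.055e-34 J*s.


dp = h_bar / (2 * dx)
= 1.055e-34 / (2 * 5.2750e-09)
= 1.055e-34 / 1.0550e-08
= 1.0000e-26 kg*m/s

1.0000e-26


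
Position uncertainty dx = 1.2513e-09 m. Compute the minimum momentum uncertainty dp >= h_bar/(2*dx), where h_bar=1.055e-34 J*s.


dp = h_bar / (2 * dx)
= 1.055e-34 / (2 * 1.2513e-09)
= 1.055e-34 / 2.5026e-09
= 4.2156e-26 kg*m/s

4.2156e-26


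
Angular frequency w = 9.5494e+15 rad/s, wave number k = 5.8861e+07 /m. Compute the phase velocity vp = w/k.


vp = w / k
= 9.5494e+15 / 5.8861e+07
= 1.6224e+08 m/s

1.6224e+08


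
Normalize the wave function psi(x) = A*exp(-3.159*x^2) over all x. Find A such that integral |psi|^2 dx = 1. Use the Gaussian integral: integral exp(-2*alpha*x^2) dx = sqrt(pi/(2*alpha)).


integral |psi|^2 dx = A^2 * sqrt(pi/(2*alpha)) = 1
A^2 = sqrt(2*alpha/pi)
= sqrt(2 * 3.159 / pi)
= 1.418126
A = sqrt(1.418126)
= 1.1909

1.1909


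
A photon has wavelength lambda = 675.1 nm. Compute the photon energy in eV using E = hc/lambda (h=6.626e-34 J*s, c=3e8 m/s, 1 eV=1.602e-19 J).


E = hc / lambda
= (6.626e-34)(3e8) / (675.1e-9)
= 1.9878e-25 / 6.7510e-07
= 2.9445e-19 J
Converting to eV: 2.9445e-19 / 1.602e-19
= 1.838 eV

1.838


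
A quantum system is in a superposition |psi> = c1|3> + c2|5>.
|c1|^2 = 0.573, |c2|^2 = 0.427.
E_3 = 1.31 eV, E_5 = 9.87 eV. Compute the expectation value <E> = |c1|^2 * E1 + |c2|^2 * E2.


<E> = |c1|^2 * E1 + |c2|^2 * E2
= 0.573 * 1.31 + 0.427 * 9.87
= 0.7506 + 4.2145
= 4.9651 eV

4.9651


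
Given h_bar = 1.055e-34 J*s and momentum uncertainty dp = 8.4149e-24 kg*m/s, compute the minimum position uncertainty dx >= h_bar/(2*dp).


dx = h_bar / (2 * dp)
= 1.055e-34 / (2 * 8.4149e-24)
= 1.055e-34 / 1.6830e-23
= 6.2686e-12 m

6.2686e-12


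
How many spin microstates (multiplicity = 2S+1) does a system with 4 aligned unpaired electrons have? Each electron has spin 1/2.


Total spin S = N * (1/2) = 4 * 0.5 = 2.0
Spin multiplicity = 2S + 1
= 2 * 2.0 + 1
= 5

5


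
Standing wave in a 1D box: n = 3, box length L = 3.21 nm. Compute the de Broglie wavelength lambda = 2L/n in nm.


lambda = 2L / n
= 2 * 3.21 / 3
= 6.42 / 3
= 2.14 nm

2.14


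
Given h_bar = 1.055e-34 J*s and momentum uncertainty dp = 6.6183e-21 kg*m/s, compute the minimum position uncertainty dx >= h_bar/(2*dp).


dx = h_bar / (2 * dp)
= 1.055e-34 / (2 * 6.6183e-21)
= 1.055e-34 / 1.3237e-20
= 7.9703e-15 m

7.9703e-15


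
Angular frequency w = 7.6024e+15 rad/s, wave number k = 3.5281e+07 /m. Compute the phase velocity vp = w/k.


vp = w / k
= 7.6024e+15 / 3.5281e+07
= 2.1548e+08 m/s

2.1548e+08


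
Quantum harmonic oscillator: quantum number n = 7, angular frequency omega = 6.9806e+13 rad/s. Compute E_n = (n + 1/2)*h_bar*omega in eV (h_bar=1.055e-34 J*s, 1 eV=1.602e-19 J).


E = (n + 1/2) * h_bar * omega
= (7 + 0.5) * 1.055e-34 * 6.9806e+13
= 7.5 * 7.3645e-21
= 5.5234e-20 J
= 0.3448 eV

0.3448


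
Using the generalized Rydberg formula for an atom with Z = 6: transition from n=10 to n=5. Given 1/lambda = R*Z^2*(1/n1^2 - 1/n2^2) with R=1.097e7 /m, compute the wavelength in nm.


1/lambda = R * Z^2 * (1/n1^2 - 1/n2^2)
= 1.097e7 * 6^2 * (1/5^2 - 1/10^2)
= 1.097e7 * 36 * (0.04 - 0.01)
= 1.1848e+07 /m
lambda = 1 / 1.1848e+07
= 84.4053 nm

84.4053
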